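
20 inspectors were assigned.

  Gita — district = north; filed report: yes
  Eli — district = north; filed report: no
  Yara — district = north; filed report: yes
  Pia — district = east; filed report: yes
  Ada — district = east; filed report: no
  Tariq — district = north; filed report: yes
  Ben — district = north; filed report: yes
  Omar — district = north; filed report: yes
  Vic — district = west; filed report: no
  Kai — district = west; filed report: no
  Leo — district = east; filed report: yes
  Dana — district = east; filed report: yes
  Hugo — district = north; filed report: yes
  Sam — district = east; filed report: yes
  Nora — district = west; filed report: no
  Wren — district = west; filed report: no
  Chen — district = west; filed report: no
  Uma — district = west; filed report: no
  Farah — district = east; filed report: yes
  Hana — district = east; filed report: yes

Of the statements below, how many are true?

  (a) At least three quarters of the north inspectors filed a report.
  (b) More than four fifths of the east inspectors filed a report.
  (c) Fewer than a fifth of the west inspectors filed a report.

(a) north: |A| = 7, |A ∩ B| = 6; needs |A ∩ B| / |A| ≥ 3/4 — true.
(b) east: |A| = 7, |A ∩ B| = 6; needs |A ∩ B| / |A| > 4/5 — true.
(c) west: |A| = 6, |A ∩ B| = 0; needs |A ∩ B| / |A| < 1/5 — true.

3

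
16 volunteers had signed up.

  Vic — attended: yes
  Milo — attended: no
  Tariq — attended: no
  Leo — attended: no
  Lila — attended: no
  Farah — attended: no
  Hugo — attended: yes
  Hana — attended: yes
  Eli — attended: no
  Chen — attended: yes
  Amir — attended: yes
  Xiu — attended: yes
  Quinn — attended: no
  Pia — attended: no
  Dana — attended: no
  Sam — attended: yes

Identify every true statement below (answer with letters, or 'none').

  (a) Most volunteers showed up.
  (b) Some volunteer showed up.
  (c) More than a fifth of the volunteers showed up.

|A| = 16, |A ∩ B| = 7, |A ∖ B| = 9.
(a) |A ∩ B| > |A ∖ B|: fails.
(b) A ∩ B ≠ ∅ (|A ∩ B| ≥ 1): holds.
(c) |A ∩ B| / |A| > 1/5: holds.

(b), (c)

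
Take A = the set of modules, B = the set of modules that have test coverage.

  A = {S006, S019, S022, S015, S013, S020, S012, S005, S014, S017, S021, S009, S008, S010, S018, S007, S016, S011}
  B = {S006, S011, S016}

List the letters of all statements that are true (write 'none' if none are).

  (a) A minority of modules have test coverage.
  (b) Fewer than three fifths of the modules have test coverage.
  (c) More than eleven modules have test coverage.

|A| = 18, |A ∩ B| = 3, |A ∖ B| = 15.
(a) |A ∩ B| < |A ∖ B|: holds.
(b) |A ∩ B| / |A| < 3/5: holds.
(c) |A ∩ B| > 11: fails.

(a), (b)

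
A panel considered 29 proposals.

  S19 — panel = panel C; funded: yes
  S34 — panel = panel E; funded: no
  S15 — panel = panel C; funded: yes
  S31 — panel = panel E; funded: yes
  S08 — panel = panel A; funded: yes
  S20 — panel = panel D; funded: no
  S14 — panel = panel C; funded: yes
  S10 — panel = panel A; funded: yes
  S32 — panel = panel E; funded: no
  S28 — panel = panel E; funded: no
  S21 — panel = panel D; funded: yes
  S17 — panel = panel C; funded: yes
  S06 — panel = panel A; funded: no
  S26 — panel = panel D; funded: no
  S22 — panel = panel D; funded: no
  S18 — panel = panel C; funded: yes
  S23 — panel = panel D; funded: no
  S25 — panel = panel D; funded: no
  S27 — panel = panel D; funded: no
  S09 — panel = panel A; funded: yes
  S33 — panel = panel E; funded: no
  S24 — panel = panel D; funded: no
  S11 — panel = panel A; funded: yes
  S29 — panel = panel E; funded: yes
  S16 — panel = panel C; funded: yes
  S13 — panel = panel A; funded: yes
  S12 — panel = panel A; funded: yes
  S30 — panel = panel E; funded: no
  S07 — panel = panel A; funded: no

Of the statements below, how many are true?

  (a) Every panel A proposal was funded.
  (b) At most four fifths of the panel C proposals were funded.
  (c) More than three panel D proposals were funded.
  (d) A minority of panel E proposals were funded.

(a) panel A: |A| = 8, |A ∩ B| = 6; needs A ⊆ B, i.e. every element of A is in B (|A ∖ B| = 0) — false.
(b) panel C: |A| = 6, |A ∩ B| = 6; needs |A ∩ B| / |A| ≤ 4/5 — false.
(c) panel D: |A| = 8, |A ∩ B| = 1; needs |A ∩ B| > 3 — false.
(d) panel E: |A| = 7, |A ∩ B| = 2; needs |A ∩ B| < |A ∖ B| — true.

1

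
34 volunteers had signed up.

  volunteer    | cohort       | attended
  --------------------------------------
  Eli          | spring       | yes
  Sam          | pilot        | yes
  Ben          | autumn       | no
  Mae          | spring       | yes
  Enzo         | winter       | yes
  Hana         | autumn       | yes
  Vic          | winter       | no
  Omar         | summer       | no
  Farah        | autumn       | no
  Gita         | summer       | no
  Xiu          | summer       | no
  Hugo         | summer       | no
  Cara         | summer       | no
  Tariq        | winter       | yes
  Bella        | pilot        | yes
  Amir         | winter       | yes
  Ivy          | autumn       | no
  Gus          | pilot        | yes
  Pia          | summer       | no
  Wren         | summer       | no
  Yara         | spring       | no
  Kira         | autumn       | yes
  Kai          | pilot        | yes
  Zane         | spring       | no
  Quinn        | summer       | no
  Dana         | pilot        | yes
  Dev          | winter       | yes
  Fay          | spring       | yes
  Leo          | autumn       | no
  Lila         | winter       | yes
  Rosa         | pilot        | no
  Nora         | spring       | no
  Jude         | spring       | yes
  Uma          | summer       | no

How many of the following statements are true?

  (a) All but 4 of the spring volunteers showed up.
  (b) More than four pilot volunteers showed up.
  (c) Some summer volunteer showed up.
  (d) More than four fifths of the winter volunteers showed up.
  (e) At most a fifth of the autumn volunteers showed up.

2

(a) spring: |A| = 7, |A ∩ B| = 4; needs |A ∖ B| = 4 — false.
(b) pilot: |A| = 6, |A ∩ B| = 5; needs |A ∩ B| > 4 — true.
(c) summer: |A| = 9, |A ∩ B| = 0; needs A ∩ B ≠ ∅ (|A ∩ B| ≥ 1) — false.
(d) winter: |A| = 6, |A ∩ B| = 5; needs |A ∩ B| / |A| > 4/5 — true.
(e) autumn: |A| = 6, |A ∩ B| = 2; needs |A ∩ B| / |A| ≤ 1/5 — false.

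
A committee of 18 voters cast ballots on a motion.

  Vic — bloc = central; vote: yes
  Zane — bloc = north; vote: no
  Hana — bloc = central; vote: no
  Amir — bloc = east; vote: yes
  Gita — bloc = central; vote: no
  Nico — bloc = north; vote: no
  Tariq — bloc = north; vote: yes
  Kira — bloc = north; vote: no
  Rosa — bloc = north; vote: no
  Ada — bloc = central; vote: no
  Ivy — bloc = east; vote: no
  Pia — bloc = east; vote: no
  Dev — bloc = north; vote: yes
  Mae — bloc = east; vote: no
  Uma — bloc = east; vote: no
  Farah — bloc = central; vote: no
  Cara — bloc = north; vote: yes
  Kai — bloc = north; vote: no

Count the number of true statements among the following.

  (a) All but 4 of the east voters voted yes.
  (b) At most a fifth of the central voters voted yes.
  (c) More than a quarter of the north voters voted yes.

3

(a) east: |A| = 5, |A ∩ B| = 1; needs |A ∖ B| = 4 — true.
(b) central: |A| = 5, |A ∩ B| = 1; needs |A ∩ B| / |A| ≤ 1/5 — true.
(c) north: |A| = 8, |A ∩ B| = 3; needs |A ∩ B| / |A| > 1/4 — true.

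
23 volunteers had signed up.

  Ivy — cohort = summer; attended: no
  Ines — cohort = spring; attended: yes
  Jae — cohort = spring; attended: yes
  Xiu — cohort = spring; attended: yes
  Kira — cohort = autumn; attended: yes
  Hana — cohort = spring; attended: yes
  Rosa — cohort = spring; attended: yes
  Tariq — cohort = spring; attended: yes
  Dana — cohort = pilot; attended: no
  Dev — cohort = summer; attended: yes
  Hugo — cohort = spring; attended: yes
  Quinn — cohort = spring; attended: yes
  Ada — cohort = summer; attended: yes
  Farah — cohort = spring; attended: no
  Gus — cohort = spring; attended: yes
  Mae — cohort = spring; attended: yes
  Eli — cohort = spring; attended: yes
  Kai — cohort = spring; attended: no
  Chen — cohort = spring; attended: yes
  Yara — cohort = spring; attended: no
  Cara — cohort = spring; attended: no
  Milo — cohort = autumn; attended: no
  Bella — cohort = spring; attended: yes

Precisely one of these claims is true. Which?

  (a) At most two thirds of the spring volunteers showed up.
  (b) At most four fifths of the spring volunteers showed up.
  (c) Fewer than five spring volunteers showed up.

|A| = 17, |A ∩ B| = 13, |A ∖ B| = 4.
(a) requires |A ∩ B| / |A| ≤ 2/3: false.
(b) requires |A ∩ B| / |A| ≤ 4/5: true.
(c) requires |A ∩ B| < 5: false.

(b)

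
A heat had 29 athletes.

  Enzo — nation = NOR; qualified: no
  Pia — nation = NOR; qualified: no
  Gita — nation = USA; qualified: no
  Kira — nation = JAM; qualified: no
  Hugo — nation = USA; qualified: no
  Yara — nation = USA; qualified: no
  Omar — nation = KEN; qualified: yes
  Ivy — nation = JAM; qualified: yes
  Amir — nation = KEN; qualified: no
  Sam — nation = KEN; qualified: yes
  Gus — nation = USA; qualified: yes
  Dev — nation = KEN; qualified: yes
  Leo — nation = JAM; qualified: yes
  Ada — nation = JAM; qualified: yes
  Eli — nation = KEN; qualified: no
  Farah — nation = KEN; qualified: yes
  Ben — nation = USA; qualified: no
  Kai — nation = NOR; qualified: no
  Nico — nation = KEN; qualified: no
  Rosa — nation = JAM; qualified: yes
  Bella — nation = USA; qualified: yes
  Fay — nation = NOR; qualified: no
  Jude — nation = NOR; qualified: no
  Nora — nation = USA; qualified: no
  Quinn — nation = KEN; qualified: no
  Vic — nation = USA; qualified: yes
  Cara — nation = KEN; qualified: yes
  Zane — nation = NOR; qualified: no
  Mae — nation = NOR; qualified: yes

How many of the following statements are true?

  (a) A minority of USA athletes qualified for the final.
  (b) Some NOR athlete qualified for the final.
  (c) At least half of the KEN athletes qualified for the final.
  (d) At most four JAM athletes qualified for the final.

(a) USA: |A| = 8, |A ∩ B| = 3; needs |A ∩ B| < |A ∖ B| — true.
(b) NOR: |A| = 7, |A ∩ B| = 1; needs A ∩ B ≠ ∅ (|A ∩ B| ≥ 1) — true.
(c) KEN: |A| = 9, |A ∩ B| = 5; needs |A ∩ B| ≥ |A ∖ B| — true.
(d) JAM: |A| = 5, |A ∩ B| = 4; needs |A ∩ B| ≤ 4 — true.

4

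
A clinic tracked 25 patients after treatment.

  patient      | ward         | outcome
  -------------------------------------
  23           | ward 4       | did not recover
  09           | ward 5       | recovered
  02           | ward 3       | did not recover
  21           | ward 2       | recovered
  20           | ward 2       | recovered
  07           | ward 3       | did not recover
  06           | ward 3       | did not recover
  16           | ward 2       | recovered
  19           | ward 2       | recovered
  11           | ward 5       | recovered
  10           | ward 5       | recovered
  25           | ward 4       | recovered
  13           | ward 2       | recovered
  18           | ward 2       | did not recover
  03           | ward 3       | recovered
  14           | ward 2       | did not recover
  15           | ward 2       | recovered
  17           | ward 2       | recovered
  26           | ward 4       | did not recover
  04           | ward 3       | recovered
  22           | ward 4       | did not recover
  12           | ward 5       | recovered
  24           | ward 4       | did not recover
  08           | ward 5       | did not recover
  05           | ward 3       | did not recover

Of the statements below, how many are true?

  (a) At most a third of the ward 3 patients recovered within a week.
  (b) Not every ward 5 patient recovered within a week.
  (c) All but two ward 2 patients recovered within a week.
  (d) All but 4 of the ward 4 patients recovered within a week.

4

(a) ward 3: |A| = 6, |A ∩ B| = 2; needs |A ∩ B| / |A| ≤ 1/3 — true.
(b) ward 5: |A| = 5, |A ∩ B| = 4; needs A ⊄ B (|A ∖ B| ≥ 1) — true.
(c) ward 2: |A| = 9, |A ∩ B| = 7; needs |A ∖ B| = 2 — true.
(d) ward 4: |A| = 5, |A ∩ B| = 1; needs |A ∖ B| = 4 — true.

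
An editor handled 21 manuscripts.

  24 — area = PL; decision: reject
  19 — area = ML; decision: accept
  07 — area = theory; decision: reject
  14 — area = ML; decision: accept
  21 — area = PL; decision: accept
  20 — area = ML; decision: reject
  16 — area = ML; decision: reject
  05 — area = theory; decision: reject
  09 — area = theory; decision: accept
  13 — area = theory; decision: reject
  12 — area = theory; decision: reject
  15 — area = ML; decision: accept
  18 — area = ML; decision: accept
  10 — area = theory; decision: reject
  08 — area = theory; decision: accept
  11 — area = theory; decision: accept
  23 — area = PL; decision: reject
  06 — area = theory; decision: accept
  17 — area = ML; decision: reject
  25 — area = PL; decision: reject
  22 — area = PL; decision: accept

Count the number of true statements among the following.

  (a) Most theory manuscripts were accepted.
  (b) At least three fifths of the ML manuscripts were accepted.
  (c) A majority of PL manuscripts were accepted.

0

(a) theory: |A| = 9, |A ∩ B| = 4; needs |A ∩ B| > |A ∖ B| — false.
(b) ML: |A| = 7, |A ∩ B| = 4; needs |A ∩ B| / |A| ≥ 3/5 — false.
(c) PL: |A| = 5, |A ∩ B| = 2; needs |A ∩ B| > |A ∖ B| — false.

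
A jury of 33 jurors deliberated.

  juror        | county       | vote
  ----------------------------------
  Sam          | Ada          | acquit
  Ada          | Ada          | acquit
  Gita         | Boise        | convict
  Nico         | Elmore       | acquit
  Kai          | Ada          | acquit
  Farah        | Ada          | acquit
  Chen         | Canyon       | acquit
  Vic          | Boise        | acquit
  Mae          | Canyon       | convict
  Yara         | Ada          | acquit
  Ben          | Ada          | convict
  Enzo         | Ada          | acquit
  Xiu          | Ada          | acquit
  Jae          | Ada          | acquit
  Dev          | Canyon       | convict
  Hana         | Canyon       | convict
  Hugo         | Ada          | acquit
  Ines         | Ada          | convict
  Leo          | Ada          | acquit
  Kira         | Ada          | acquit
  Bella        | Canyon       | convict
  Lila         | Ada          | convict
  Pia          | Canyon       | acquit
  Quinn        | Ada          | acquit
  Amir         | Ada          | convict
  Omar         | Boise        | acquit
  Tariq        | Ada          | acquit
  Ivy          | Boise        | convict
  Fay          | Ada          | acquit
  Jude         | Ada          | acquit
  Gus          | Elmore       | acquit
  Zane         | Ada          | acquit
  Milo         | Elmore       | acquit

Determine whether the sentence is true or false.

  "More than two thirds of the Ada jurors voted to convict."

False

Truth condition: |A ∩ B| / |A| > 2/3.
|A| = 20, |A ∩ B| = 4, |A ∖ B| = 16.
|A ∩ B|/|A| = 4/20, so the statement is false.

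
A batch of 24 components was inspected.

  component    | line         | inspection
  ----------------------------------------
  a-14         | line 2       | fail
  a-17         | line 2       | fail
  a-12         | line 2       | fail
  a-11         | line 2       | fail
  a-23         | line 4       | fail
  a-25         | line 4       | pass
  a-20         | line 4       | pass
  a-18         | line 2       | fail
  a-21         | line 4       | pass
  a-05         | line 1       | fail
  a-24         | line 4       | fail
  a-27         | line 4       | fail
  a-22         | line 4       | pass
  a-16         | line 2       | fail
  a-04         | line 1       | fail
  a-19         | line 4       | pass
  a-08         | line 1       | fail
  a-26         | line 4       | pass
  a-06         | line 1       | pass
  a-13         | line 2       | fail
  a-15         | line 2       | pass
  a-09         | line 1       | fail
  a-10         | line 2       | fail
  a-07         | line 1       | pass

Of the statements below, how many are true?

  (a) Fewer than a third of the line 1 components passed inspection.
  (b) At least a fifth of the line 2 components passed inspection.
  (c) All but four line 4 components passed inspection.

(a) line 1: |A| = 6, |A ∩ B| = 2; needs |A ∩ B| / |A| < 1/3 — false.
(b) line 2: |A| = 9, |A ∩ B| = 1; needs |A ∩ B| / |A| ≥ 1/5 — false.
(c) line 4: |A| = 9, |A ∩ B| = 6; needs |A ∖ B| = 4 — false.

0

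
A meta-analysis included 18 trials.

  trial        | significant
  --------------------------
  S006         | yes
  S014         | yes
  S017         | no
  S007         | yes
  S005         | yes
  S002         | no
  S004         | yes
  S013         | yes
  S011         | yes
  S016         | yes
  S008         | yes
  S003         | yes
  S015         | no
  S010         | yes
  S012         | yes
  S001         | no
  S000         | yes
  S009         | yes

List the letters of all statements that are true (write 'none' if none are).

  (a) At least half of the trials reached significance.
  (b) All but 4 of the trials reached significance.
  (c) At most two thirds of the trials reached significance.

(a), (b)

|A| = 18, |A ∩ B| = 14, |A ∖ B| = 4.
(a) |A ∩ B| ≥ |A ∖ B|: holds.
(b) |A ∖ B| = 4: holds.
(c) |A ∩ B| / |A| ≤ 2/3: fails.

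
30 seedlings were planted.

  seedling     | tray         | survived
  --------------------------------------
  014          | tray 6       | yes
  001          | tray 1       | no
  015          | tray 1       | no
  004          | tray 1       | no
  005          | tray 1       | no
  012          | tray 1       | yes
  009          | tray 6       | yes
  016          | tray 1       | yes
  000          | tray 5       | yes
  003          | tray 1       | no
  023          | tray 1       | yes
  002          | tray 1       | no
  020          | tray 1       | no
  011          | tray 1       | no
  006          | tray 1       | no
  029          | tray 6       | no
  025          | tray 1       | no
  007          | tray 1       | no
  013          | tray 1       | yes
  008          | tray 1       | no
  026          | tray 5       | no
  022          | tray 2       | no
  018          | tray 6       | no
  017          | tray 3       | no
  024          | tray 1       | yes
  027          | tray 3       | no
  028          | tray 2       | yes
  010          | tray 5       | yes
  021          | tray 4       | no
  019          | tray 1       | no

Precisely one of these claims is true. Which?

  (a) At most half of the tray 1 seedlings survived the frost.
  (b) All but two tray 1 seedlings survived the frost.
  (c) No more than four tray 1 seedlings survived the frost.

|A| = 18, |A ∩ B| = 5, |A ∖ B| = 13.
(a) requires |A ∩ B| ≤ |A ∖ B|: true.
(b) requires |A ∖ B| = 2: false.
(c) requires |A ∩ B| ≤ 4: false.

(a)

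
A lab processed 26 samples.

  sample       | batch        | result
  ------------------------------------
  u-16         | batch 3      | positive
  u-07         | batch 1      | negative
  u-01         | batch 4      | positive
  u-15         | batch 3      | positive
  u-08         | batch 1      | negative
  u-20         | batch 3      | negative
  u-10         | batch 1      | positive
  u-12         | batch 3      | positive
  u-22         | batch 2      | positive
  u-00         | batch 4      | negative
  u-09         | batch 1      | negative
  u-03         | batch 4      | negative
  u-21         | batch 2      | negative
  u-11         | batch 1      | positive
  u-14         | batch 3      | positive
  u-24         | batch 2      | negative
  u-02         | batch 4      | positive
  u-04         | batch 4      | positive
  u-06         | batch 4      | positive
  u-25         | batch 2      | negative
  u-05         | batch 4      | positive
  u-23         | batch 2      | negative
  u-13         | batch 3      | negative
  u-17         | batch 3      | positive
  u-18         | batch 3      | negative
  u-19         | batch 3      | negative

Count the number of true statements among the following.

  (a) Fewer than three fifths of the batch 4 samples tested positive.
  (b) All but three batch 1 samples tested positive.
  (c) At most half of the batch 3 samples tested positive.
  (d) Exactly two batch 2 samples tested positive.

(a) batch 4: |A| = 7, |A ∩ B| = 5; needs |A ∩ B| / |A| < 3/5 — false.
(b) batch 1: |A| = 5, |A ∩ B| = 2; needs |A ∖ B| = 3 — true.
(c) batch 3: |A| = 9, |A ∩ B| = 5; needs |A ∩ B| ≤ |A ∖ B| — false.
(d) batch 2: |A| = 5, |A ∩ B| = 1; needs |A ∩ B| = 2 — false.

1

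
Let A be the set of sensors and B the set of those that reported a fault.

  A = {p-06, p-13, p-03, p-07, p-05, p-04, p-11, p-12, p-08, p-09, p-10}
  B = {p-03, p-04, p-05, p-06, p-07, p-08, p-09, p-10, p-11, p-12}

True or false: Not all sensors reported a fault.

True

The determiner here denotes the relation: A ⊄ B (|A ∖ B| ≥ 1).
A (the restrictor) = {p-06, p-13, p-03, p-07, p-05, p-04, p-11, p-12, p-08, p-09, p-10}, |A| = 11.
A ∖ B = {p-13}, so |A ∖ B| = 1.
So the statement is true.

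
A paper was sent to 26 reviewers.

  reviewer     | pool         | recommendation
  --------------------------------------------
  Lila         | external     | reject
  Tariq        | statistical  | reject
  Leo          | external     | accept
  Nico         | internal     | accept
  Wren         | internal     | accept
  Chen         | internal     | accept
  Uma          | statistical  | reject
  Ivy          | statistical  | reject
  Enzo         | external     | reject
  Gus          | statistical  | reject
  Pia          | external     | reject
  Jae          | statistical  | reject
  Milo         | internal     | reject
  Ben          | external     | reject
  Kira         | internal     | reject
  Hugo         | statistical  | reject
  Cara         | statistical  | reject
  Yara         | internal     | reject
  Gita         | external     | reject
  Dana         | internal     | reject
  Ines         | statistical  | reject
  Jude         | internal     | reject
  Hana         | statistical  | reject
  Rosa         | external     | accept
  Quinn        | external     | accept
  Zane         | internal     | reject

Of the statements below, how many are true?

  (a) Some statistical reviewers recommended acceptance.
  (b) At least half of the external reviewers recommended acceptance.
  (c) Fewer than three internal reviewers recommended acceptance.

(a) statistical: |A| = 9, |A ∩ B| = 0; needs A ∩ B ≠ ∅ (|A ∩ B| ≥ 1) — false.
(b) external: |A| = 8, |A ∩ B| = 3; needs |A ∩ B| ≥ |A ∖ B| — false.
(c) internal: |A| = 9, |A ∩ B| = 3; needs |A ∩ B| < 3 — false.

0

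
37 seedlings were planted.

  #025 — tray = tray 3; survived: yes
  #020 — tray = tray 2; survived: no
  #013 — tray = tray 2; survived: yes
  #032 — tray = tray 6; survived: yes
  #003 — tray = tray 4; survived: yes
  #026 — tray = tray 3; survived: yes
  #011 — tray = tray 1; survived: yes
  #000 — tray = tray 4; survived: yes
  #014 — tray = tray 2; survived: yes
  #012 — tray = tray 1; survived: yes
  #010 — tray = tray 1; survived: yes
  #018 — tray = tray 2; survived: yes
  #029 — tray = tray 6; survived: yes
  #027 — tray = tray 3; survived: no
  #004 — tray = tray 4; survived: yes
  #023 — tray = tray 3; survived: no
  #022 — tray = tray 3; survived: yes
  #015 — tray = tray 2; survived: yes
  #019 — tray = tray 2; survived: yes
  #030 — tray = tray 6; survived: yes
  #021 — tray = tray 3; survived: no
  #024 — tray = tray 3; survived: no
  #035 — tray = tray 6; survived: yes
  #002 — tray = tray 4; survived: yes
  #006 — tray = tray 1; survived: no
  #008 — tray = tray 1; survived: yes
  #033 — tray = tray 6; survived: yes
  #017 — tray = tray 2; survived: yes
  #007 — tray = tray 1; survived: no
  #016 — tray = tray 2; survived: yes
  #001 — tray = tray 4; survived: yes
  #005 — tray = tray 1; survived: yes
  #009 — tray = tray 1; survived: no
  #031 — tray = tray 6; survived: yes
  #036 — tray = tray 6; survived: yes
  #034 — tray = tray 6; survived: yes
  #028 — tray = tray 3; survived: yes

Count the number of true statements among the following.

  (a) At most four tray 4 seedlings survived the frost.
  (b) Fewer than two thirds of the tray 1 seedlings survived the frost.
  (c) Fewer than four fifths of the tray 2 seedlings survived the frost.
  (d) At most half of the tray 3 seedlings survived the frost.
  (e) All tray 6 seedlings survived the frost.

(a) tray 4: |A| = 5, |A ∩ B| = 5; needs |A ∩ B| ≤ 4 — false.
(b) tray 1: |A| = 8, |A ∩ B| = 5; needs |A ∩ B| / |A| < 2/3 — true.
(c) tray 2: |A| = 8, |A ∩ B| = 7; needs |A ∩ B| / |A| < 4/5 — false.
(d) tray 3: |A| = 8, |A ∩ B| = 4; needs |A ∩ B| ≤ |A ∖ B| — true.
(e) tray 6: |A| = 8, |A ∩ B| = 8; needs A ⊆ B, i.e. every element of A is in B (|A ∖ B| = 0) — true.

3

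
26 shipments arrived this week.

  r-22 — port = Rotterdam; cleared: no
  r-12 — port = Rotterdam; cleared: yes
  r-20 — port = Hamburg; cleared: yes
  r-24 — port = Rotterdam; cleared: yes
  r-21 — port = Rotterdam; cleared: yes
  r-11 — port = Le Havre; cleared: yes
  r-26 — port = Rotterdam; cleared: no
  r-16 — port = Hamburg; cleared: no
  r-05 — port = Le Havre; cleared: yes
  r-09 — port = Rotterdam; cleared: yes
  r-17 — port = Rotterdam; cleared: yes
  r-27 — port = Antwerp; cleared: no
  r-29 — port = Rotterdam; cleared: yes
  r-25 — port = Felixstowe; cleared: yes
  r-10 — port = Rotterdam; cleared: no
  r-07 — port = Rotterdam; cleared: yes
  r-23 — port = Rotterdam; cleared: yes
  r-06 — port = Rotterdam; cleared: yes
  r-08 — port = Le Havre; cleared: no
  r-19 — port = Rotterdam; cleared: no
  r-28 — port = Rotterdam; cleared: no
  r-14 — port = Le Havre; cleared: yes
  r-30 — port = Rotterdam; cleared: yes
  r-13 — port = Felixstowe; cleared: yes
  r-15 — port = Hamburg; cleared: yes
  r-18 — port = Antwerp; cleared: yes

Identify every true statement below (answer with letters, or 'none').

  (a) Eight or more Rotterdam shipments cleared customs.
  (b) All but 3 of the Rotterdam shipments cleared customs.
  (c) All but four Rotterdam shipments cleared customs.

|A| = 15, |A ∩ B| = 10, |A ∖ B| = 5.
(a) |A ∩ B| ≥ 8: holds.
(b) |A ∖ B| = 3: fails.
(c) |A ∖ B| = 4: fails.

(a)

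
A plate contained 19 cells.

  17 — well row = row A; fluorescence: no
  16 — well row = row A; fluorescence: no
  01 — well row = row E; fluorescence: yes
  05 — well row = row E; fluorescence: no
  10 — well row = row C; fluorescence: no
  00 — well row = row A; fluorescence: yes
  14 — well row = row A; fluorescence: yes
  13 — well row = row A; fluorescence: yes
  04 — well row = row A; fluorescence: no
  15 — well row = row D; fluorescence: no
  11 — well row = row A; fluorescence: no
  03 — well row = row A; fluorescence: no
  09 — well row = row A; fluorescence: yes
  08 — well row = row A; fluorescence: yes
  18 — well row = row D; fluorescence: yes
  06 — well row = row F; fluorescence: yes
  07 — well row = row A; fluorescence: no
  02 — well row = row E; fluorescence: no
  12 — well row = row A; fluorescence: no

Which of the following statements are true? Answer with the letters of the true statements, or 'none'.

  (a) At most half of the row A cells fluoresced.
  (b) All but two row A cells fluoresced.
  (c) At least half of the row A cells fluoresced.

(a)

|A| = 12, |A ∩ B| = 5, |A ∖ B| = 7.
(a) |A ∩ B| ≤ |A ∖ B|: holds.
(b) |A ∖ B| = 2: fails.
(c) |A ∩ B| ≥ |A ∖ B|: fails.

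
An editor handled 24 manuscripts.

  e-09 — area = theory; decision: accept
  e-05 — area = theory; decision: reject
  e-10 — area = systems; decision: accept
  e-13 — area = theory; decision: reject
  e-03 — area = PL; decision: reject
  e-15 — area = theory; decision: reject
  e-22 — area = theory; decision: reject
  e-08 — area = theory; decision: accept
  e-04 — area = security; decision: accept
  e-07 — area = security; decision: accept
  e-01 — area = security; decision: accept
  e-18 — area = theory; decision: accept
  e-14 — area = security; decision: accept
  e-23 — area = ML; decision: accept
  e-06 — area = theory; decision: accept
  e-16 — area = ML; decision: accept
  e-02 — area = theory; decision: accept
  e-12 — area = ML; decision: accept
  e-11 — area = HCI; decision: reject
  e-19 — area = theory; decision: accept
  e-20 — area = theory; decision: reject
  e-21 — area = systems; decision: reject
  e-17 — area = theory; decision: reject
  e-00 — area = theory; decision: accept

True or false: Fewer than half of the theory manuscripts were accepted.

The determiner here denotes the relation: |A ∩ B| < |A ∖ B|.
A (the restrictor) = {e-09, e-05, e-13, e-15, e-22, e-08, e-18, e-06, e-02, e-19, e-20, e-17, e-00}, |A| = 13.
A ∩ B = {e-09, e-08, e-18, e-06, e-02, e-19, e-00}, so |A ∩ B| = 7.
A ∖ B = {e-05, e-13, e-15, e-22, e-20, e-17}, so |A ∖ B| = 6.
7 > 6, so the statement is false.

False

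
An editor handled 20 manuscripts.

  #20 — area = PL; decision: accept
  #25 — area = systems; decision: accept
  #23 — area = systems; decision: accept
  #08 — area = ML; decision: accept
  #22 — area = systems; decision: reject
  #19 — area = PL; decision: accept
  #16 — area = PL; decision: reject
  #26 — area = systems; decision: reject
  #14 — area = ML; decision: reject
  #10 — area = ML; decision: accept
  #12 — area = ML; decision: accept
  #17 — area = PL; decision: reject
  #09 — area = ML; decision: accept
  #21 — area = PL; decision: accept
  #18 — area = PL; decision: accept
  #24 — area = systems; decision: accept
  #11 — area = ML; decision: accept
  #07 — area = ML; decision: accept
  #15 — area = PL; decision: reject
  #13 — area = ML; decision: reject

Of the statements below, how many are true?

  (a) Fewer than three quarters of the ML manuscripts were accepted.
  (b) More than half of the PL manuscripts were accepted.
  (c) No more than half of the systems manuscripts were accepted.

1

(a) ML: |A| = 8, |A ∩ B| = 6; needs |A ∩ B| / |A| < 3/4 — false.
(b) PL: |A| = 7, |A ∩ B| = 4; needs |A ∩ B| > |A ∖ B| — true.
(c) systems: |A| = 5, |A ∩ B| = 3; needs |A ∩ B| ≤ |A ∖ B| — false.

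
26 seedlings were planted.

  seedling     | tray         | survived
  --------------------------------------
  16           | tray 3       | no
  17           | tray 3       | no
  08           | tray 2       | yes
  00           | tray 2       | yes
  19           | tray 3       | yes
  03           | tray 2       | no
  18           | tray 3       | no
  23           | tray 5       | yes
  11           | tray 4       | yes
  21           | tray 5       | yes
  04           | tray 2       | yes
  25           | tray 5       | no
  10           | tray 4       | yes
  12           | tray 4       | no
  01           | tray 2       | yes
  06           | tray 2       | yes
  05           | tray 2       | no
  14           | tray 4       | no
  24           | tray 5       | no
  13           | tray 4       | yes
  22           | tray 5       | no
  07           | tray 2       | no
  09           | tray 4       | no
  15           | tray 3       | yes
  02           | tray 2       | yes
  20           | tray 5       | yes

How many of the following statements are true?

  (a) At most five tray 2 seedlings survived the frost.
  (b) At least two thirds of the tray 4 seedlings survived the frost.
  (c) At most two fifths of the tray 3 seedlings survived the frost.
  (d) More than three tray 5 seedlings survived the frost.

(a) tray 2: |A| = 9, |A ∩ B| = 6; needs |A ∩ B| ≤ 5 — false.
(b) tray 4: |A| = 6, |A ∩ B| = 3; needs |A ∩ B| / |A| ≥ 2/3 — false.
(c) tray 3: |A| = 5, |A ∩ B| = 2; needs |A ∩ B| / |A| ≤ 2/5 — true.
(d) tray 5: |A| = 6, |A ∩ B| = 3; needs |A ∩ B| > 3 — false.

1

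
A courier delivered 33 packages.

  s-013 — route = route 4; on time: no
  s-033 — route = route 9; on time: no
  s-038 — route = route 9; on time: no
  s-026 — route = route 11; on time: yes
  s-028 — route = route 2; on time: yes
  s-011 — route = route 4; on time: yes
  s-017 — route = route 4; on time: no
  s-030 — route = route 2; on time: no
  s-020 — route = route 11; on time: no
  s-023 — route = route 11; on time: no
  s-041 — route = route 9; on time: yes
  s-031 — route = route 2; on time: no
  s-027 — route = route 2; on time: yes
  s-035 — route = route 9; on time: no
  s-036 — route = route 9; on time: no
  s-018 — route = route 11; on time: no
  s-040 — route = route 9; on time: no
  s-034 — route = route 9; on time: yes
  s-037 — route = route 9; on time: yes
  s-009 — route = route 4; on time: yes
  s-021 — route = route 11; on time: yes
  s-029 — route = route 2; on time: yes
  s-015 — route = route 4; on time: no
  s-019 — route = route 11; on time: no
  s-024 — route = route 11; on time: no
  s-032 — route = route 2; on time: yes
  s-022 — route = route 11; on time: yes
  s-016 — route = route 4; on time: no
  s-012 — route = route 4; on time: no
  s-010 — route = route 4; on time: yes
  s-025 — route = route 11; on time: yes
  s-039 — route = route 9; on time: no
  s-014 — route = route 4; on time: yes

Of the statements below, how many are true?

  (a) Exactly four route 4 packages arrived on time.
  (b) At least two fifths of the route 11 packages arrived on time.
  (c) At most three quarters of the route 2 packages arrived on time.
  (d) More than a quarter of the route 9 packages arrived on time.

(a) route 4: |A| = 9, |A ∩ B| = 4; needs |A ∩ B| = 4 — true.
(b) route 11: |A| = 9, |A ∩ B| = 4; needs |A ∩ B| / |A| ≥ 2/5 — true.
(c) route 2: |A| = 6, |A ∩ B| = 4; needs |A ∩ B| / |A| ≤ 3/4 — true.
(d) route 9: |A| = 9, |A ∩ B| = 3; needs |A ∩ B| / |A| > 1/4 — true.

4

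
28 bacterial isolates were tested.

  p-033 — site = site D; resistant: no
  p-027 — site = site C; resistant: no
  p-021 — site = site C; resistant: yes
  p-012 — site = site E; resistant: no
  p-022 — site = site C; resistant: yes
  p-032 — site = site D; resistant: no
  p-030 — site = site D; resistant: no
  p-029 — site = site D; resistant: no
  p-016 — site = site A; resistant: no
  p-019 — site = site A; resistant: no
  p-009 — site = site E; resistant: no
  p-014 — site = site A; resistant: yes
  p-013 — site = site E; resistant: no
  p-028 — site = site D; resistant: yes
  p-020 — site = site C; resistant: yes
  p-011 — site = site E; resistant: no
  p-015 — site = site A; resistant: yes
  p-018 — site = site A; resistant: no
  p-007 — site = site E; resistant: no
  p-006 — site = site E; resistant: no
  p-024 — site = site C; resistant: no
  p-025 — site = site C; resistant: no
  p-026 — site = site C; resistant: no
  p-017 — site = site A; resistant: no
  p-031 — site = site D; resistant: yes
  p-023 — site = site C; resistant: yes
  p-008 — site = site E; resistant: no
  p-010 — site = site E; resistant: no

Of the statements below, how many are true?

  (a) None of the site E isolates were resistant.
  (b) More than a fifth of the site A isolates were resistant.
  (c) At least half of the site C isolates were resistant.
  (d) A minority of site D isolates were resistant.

(a) site E: |A| = 8, |A ∩ B| = 0; needs A ∩ B = ∅ (|A ∩ B| = 0) — true.
(b) site A: |A| = 6, |A ∩ B| = 2; needs |A ∩ B| / |A| > 1/5 — true.
(c) site C: |A| = 8, |A ∩ B| = 4; needs |A ∩ B| ≥ |A ∖ B| — true.
(d) site D: |A| = 6, |A ∩ B| = 2; needs |A ∩ B| < |A ∖ B| — true.

4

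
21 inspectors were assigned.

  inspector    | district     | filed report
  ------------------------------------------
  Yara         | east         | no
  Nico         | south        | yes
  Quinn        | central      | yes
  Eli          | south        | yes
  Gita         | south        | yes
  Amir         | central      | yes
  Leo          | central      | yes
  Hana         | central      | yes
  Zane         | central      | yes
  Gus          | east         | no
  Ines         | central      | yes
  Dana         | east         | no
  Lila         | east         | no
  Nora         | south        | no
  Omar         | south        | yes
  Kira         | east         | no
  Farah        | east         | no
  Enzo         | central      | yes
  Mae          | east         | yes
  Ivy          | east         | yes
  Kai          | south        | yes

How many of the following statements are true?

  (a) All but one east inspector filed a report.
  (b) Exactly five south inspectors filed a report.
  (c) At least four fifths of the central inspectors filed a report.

2

(a) east: |A| = 8, |A ∩ B| = 2; needs |A ∖ B| = 1 — false.
(b) south: |A| = 6, |A ∩ B| = 5; needs |A ∩ B| = 5 — true.
(c) central: |A| = 7, |A ∩ B| = 7; needs |A ∩ B| / |A| ≥ 4/5 — true.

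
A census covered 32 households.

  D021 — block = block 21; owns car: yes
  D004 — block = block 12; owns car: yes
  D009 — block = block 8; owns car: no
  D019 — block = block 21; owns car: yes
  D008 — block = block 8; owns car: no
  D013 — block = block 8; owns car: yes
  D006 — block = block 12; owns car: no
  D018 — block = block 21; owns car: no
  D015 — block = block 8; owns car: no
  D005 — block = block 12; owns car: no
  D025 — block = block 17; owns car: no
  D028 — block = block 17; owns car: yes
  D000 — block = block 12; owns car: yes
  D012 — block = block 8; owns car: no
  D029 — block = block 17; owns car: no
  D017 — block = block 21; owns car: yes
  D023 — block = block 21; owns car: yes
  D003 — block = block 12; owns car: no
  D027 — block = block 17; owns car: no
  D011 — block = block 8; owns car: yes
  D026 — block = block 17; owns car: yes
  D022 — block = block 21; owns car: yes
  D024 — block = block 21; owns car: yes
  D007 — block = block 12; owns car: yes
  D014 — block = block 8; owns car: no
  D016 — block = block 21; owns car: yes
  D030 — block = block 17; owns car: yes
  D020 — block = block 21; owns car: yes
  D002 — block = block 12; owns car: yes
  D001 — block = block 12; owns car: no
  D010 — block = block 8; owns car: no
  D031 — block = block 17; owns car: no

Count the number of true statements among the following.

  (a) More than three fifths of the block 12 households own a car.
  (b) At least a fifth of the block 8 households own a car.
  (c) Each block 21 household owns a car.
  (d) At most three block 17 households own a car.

2

(a) block 12: |A| = 8, |A ∩ B| = 4; needs |A ∩ B| / |A| > 3/5 — false.
(b) block 8: |A| = 8, |A ∩ B| = 2; needs |A ∩ B| / |A| ≥ 1/5 — true.
(c) block 21: |A| = 9, |A ∩ B| = 8; needs A ⊆ B, i.e. every element of A is in B (|A ∖ B| = 0) — false.
(d) block 17: |A| = 7, |A ∩ B| = 3; needs |A ∩ B| ≤ 3 — true.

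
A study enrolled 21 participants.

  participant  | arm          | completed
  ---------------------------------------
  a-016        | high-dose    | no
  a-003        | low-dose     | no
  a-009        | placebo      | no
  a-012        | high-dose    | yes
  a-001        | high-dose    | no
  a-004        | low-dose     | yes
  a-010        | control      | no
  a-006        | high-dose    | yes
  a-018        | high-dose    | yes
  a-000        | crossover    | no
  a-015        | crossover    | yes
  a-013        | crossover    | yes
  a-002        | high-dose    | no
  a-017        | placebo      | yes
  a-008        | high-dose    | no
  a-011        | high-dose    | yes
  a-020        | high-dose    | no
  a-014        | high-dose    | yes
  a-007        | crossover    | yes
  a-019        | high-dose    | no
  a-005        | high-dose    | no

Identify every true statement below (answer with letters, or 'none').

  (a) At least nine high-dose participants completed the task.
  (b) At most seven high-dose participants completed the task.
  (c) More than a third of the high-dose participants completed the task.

|A| = 12, |A ∩ B| = 5, |A ∖ B| = 7.
(a) |A ∩ B| ≥ 9: fails.
(b) |A ∩ B| ≤ 7: holds.
(c) |A ∩ B| / |A| > 1/3: holds.

(b), (c)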